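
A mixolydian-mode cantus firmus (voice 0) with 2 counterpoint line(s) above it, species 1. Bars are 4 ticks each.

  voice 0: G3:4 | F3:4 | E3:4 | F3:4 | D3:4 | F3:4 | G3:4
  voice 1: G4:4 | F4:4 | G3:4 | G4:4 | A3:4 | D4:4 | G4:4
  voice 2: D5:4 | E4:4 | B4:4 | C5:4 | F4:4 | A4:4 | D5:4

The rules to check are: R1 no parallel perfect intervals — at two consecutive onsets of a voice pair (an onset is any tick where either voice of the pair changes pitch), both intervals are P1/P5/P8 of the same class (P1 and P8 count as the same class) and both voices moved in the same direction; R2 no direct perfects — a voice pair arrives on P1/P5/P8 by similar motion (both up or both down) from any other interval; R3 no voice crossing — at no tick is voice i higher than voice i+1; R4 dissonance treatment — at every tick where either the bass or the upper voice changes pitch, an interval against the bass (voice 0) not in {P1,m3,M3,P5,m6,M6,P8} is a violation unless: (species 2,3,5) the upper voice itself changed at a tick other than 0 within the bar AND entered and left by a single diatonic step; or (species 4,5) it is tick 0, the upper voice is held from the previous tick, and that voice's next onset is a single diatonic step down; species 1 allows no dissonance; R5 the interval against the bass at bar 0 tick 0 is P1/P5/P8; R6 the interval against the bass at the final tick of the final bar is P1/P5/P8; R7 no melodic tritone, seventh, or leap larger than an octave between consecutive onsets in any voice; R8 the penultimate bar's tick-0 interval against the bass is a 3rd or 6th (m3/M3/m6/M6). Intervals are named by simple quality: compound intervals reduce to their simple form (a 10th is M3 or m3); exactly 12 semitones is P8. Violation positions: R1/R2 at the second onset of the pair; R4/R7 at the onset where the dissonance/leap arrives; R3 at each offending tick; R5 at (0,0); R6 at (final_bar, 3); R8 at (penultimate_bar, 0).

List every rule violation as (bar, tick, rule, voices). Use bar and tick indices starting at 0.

(1, 0, R1, (0, 1))
(1, 0, R3, (1, 2))
(1, 0, R4, (0, 2))
(1, 0, R7, (2,))
(1, 1, R3, (1, 2))
(1, 2, R3, (1, 2))
(1, 3, R3, (1, 2))
(2, 0, R7, (1,))
(3, 0, R1, (0, 2))
(3, 0, R4, (0, 1))
(4, 0, R2, (0, 1))
(4, 0, R7, (1,))
(5, 0, R2, (1, 2))
(6, 0, R1, (1, 2))
(6, 0, R2, (0, 1))
(6, 0, R2, (0, 2))

bar 0: v0=G3 v1=G4 v2=D5 downbeat P5
bar 1: v0=F3 v1=F4 v2=E4 downbeat M7
bar 2: v0=E3 v1=G3 v2=B4 downbeat P5
bar 3: v0=F3 v1=G4 v2=C5 downbeat P5
bar 4: v0=D3 v1=A3 v2=F4 downbeat m3
bar 5: v0=F3 v1=D4 v2=A4 downbeat M3
bar 6: v0=G3 v1=G4 v2=D5 downbeat P5
  -> R1 @ bar 1 tick 0 v(0, 1): G3/G4 P8 -> F3/F4 P8 similar
  -> R3 @ bar 1 tick 0 v(1, 2): F4 above E4
  -> R4 @ bar 1 tick 0 v(0, 2): F3/E4 M7 untreated
  -> R7 @ bar 1 tick 0 v(2,): D5->E4 leap 10st
  -> R3 @ bar 1 tick 1 v(1, 2): F4 above E4
  -> R3 @ bar 1 tick 2 v(1, 2): F4 above E4
  -> R3 @ bar 1 tick 3 v(1, 2): F4 above E4
  -> R7 @ bar 2 tick 0 v(1,): F4->G3 leap 10st
  -> R1 @ bar 3 tick 0 v(0, 2): E3/B4 P5 -> F3/C5 P5 similar
  -> R4 @ bar 3 tick 0 v(0, 1): F3/G4 M2 untreated
  -> R2 @ bar 4 tick 0 v(0, 1): F3/G4 M2 -> D3/A3 P5 similar
  -> R7 @ bar 4 tick 0 v(1,): G4->A3 leap 10st
  -> R2 @ bar 5 tick 0 v(1, 2): A3/F4 m6 -> D4/A4 P5 similar
  -> R1 @ bar 6 tick 0 v(1, 2): D4/A4 P5 -> G4/D5 P5 similar
  -> R2 @ bar 6 tick 0 v(0, 1): F3/D4 M6 -> G3/G4 P8 similar
  -> R2 @ bar 6 tick 0 v(0, 2): F3/A4 M3 -> G3/D5 P5 similar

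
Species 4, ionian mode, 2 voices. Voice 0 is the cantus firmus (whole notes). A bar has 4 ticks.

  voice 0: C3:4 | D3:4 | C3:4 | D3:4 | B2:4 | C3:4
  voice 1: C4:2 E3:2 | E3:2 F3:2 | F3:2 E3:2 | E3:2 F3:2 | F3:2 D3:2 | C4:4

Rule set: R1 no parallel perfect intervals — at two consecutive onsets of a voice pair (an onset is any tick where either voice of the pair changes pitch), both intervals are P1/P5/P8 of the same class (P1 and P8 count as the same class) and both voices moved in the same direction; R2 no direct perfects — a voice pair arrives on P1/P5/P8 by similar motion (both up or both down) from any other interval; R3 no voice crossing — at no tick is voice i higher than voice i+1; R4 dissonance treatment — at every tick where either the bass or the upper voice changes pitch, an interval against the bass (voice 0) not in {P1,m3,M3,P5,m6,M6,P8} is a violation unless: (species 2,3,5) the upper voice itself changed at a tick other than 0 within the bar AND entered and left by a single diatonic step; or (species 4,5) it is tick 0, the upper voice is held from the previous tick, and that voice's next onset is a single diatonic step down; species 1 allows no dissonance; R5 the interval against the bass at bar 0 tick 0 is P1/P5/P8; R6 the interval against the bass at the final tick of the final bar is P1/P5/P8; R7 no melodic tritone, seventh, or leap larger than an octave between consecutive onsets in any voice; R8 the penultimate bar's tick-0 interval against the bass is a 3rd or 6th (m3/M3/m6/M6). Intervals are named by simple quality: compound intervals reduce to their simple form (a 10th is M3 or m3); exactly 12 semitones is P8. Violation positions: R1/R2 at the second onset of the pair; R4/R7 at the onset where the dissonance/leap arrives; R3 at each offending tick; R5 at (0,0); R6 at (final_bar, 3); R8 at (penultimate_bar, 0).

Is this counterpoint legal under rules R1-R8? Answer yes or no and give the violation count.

bar 0: v0=C3 v1=C4 (P8)
bar 1: v0=D3 v1=E3 (M2)
bar 2: v0=C3 v1=F3 (P4)
bar 3: v0=D3 v1=E3 (M2)
bar 4: v0=B2 v1=F3 (TT)
bar 5: v0=C3 v1=C4 (P8)
  R4 @ bar1.0: D3/E3 M2 untreated
  R4 @ bar3.0: D3/E3 M2 untreated
  R4 @ bar4.0: B2/F3 TT untreated
  R8 @ bar4.0: penult TT not 3rd/6th
  R2 @ bar5.0: B2/D3 m3 -> C3/C4 P8 similar
  R7 @ bar5.0: D3->C4 leap 10st

No (6 violations)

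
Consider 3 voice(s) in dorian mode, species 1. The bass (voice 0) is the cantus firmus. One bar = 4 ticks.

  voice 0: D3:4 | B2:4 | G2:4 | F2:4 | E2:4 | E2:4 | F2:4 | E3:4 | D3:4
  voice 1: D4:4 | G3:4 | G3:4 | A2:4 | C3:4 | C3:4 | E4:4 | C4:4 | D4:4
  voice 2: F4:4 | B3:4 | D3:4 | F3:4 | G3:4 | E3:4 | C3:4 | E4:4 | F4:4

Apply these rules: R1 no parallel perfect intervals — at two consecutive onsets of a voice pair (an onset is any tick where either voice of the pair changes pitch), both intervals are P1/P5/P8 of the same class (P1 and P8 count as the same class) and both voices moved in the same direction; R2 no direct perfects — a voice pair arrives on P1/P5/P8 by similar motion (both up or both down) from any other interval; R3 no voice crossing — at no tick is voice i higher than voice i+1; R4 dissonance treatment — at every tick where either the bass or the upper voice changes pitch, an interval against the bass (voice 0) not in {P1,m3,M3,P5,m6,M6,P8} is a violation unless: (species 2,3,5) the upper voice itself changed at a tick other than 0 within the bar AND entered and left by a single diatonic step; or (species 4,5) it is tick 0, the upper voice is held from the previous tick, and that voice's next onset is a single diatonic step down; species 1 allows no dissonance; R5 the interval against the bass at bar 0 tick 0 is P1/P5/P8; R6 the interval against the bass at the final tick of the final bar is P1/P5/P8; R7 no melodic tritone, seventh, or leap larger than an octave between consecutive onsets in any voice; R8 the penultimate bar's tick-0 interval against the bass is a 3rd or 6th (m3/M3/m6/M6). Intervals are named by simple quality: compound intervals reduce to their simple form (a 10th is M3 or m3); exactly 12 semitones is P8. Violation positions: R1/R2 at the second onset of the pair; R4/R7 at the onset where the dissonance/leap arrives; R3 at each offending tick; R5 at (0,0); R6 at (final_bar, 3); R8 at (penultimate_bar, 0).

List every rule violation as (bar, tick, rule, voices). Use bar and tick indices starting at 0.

(0, 0, R5, (0, 2))
(1, 0, R2, (0, 2))
(1, 0, R7, (2,))
(2, 0, R2, (0, 2))
(2, 0, R3, (1, 2))
(2, 1, R3, (1, 2))
(2, 2, R3, (1, 2))
(2, 3, R3, (1, 2))
(3, 0, R7, (1,))
(4, 0, R2, (1, 2))
(6, 0, R3, (1, 2))
(6, 0, R4, (0, 1))
(6, 0, R7, (1,))
(6, 1, R3, (1, 2))
(6, 2, R3, (1, 2))
(6, 3, R3, (1, 2))
(7, 0, R2, (0, 2))
(7, 0, R7, (0,))
(7, 0, R7, (2,))
(7, 0, R8, (0, 2))
(8, 3, R6, (0, 2))

bar 0: v0=D3 v1=D4 v2=F4 downbeat m3
bar 1: v0=B2 v1=G3 v2=B3 downbeat P8
bar 2: v0=G2 v1=G3 v2=D3 downbeat P5
bar 3: v0=F2 v1=A2 v2=F3 downbeat P8
bar 4: v0=E2 v1=C3 v2=G3 downbeat m3
bar 5: v0=E2 v1=C3 v2=E3 downbeat P8
bar 6: v0=F2 v1=E4 v2=C3 downbeat P5
bar 7: v0=E3 v1=C4 v2=E4 downbeat P8
bar 8: v0=D3 v1=D4 v2=F4 downbeat m3
  -> R5 @ bar 0 tick 0 v(0, 2): opens on m3
  -> R2 @ bar 1 tick 0 v(0, 2): D3/F4 m3 -> B2/B3 P8 similar
  -> R7 @ bar 1 tick 0 v(2,): F4->B3 leap 6st
  -> R2 @ bar 2 tick 0 v(0, 2): B2/B3 P8 -> G2/D3 P5 similar
  -> R3 @ bar 2 tick 0 v(1, 2): G3 above D3
  -> R3 @ bar 2 tick 1 v(1, 2): G3 above D3
  -> R3 @ bar 2 tick 2 v(1, 2): G3 above D3
  -> R3 @ bar 2 tick 3 v(1, 2): G3 above D3
  -> R7 @ bar 3 tick 0 v(1,): G3->A2 leap 10st
  -> R2 @ bar 4 tick 0 v(1, 2): A2/F3 m6 -> C3/G3 P5 similar
  -> R3 @ bar 6 tick 0 v(1, 2): E4 above C3
  -> R4 @ bar 6 tick 0 v(0, 1): F2/E4 M7 untreated
  -> R7 @ bar 6 tick 0 v(1,): C3->E4 leap 16st
  -> R3 @ bar 6 tick 1 v(1, 2): E4 above C3
  -> R3 @ bar 6 tick 2 v(1, 2): E4 above C3
  -> R3 @ bar 6 tick 3 v(1, 2): E4 above C3
  -> R2 @ bar 7 tick 0 v(0, 2): F2/C3 P5 -> E3/E4 P8 similar
  -> R7 @ bar 7 tick 0 v(0,): F2->E3 leap 11st
  -> R7 @ bar 7 tick 0 v(2,): C3->E4 leap 16st
  -> R8 @ bar 7 tick 0 v(0, 2): penult P8 not 3rd/6th
  -> R6 @ bar 8 tick 3 v(0, 2): closes on m3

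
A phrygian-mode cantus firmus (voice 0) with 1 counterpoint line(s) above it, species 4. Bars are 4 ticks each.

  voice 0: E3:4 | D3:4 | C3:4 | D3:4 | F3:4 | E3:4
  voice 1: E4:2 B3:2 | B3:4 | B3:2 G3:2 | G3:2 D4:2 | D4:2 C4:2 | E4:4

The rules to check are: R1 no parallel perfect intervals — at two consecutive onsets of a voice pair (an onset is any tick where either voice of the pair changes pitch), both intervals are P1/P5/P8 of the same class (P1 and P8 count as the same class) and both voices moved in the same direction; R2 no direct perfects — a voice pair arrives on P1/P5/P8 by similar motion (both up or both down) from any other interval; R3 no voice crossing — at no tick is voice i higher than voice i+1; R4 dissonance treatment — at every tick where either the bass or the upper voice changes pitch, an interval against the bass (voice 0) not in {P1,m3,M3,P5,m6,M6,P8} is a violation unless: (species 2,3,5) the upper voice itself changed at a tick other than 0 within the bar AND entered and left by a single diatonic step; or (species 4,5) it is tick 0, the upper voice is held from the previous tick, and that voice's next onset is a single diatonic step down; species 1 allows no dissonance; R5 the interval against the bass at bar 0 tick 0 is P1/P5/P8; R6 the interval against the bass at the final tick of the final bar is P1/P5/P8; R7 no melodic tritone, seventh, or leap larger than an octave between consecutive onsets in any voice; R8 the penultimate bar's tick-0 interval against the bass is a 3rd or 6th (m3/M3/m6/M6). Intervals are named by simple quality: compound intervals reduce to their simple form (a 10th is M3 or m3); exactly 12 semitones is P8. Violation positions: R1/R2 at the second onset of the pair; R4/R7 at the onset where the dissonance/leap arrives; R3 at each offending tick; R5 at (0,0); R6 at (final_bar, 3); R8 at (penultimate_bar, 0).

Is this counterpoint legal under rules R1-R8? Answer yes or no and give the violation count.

No (2 violations)

bar 0: v0=E3 v1=E4 (P8)
bar 1: v0=D3 v1=B3 (M6)
bar 2: v0=C3 v1=B3 (M7)
bar 3: v0=D3 v1=G3 (P4)
bar 4: v0=F3 v1=D4 (M6)
bar 5: v0=E3 v1=E4 (P8)
  R4 @ bar2.0: C3/B3 M7 untreated
  R4 @ bar3.0: D3/G3 P4 untreated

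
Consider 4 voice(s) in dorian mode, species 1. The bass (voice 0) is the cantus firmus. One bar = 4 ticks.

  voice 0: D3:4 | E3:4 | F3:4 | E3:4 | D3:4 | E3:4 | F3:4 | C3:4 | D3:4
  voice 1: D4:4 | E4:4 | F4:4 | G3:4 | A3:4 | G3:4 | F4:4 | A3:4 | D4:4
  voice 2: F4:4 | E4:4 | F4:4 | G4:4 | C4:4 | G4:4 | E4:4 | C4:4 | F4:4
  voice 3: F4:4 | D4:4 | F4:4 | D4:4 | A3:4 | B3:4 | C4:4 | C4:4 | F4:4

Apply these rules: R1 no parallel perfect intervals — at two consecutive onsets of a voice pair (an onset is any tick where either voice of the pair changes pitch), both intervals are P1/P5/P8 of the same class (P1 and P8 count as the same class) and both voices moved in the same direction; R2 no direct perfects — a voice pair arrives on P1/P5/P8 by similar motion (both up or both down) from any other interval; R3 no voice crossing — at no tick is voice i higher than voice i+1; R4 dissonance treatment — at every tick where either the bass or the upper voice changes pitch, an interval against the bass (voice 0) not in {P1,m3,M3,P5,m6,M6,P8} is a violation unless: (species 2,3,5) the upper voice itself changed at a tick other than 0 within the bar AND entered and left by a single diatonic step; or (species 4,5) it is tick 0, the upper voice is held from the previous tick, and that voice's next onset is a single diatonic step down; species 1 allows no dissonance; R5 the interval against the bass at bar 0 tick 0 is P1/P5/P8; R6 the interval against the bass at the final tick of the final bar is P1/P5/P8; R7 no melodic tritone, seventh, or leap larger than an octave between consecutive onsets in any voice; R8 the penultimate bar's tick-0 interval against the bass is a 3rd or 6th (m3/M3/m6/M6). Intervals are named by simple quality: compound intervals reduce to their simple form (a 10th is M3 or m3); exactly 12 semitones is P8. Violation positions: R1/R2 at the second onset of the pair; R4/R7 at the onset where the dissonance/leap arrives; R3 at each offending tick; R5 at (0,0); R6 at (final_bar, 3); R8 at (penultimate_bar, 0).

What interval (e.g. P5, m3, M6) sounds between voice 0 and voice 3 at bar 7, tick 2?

voice 0=C3 voice 3=C4 -> P8

P8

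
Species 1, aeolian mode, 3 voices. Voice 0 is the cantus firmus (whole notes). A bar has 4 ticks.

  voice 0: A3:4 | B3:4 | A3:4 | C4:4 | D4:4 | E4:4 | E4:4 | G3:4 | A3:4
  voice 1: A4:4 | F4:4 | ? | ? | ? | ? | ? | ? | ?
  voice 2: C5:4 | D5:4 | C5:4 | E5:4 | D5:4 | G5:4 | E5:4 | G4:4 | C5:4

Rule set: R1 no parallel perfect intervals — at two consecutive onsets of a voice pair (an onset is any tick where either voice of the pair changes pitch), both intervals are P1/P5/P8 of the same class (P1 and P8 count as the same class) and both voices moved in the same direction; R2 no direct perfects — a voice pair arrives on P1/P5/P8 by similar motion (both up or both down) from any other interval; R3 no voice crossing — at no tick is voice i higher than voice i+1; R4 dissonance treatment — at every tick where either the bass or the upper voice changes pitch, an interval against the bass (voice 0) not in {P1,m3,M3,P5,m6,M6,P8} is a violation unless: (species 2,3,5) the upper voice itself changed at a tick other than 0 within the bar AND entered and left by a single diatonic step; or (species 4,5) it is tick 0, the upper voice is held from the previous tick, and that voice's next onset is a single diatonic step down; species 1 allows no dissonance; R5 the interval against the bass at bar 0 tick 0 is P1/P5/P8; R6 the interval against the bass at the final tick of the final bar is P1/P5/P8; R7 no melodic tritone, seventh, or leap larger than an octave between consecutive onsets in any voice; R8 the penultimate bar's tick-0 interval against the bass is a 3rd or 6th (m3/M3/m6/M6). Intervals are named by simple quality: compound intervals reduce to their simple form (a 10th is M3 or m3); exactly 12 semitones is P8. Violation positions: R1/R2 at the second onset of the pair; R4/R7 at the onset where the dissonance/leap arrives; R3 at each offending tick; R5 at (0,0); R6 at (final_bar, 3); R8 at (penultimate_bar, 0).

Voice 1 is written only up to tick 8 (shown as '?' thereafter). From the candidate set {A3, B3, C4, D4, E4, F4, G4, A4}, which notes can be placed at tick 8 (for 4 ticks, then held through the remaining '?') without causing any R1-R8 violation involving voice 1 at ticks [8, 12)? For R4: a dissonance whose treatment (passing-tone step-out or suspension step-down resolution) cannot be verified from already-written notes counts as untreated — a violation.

{A4, F4}

A3: violates R2
B3: violates R4,R7
C4: violates R2
D4: violates R4
E4: violates R2
F4: legal
G4: violates R4
A4: legal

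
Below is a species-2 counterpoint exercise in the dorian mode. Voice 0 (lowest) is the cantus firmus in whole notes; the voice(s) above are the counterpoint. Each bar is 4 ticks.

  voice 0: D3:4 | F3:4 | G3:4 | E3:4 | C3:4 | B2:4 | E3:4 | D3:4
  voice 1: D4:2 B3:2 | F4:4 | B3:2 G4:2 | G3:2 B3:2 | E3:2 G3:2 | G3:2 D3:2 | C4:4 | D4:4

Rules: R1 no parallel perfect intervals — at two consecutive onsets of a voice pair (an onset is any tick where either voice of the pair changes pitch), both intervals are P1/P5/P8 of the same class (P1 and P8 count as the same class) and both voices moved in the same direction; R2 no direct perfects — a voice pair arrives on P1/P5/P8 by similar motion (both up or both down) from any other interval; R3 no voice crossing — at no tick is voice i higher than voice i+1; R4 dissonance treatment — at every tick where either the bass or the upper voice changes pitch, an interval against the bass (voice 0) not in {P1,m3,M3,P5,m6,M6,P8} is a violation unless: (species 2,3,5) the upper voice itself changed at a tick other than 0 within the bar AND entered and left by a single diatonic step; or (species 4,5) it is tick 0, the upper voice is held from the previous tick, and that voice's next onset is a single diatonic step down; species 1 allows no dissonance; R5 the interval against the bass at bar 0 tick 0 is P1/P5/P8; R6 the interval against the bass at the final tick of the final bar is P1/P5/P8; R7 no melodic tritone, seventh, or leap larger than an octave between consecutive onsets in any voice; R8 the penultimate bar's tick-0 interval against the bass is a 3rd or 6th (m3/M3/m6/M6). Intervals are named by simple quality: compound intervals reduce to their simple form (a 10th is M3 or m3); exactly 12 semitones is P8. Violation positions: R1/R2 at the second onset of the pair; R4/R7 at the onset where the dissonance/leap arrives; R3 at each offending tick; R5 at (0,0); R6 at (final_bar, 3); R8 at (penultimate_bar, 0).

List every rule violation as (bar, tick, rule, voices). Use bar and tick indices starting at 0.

(1, 0, R2, (0, 1))
(1, 0, R7, (1,))
(2, 0, R7, (1,))
(6, 0, R7, (1,))

bar 0: v0=D3 v1=D4 downbeat P8
bar 1: v0=F3 v1=F4 downbeat P8
bar 2: v0=G3 v1=B3 downbeat M3
bar 3: v0=E3 v1=G3 downbeat m3
bar 4: v0=C3 v1=E3 downbeat M3
bar 5: v0=B2 v1=G3 downbeat m6
bar 6: v0=E3 v1=C4 downbeat m6
bar 7: v0=D3 v1=D4 downbeat P8
  -> R2 @ bar 1 tick 0 v(0, 1): D3/B3 M6 -> F3/F4 P8 similar
  -> R7 @ bar 1 tick 0 v(1,): B3->F4 leap 6st
  -> R7 @ bar 2 tick 0 v(1,): F4->B3 leap 6st
  -> R7 @ bar 6 tick 0 v(1,): D3->C4 leap 10st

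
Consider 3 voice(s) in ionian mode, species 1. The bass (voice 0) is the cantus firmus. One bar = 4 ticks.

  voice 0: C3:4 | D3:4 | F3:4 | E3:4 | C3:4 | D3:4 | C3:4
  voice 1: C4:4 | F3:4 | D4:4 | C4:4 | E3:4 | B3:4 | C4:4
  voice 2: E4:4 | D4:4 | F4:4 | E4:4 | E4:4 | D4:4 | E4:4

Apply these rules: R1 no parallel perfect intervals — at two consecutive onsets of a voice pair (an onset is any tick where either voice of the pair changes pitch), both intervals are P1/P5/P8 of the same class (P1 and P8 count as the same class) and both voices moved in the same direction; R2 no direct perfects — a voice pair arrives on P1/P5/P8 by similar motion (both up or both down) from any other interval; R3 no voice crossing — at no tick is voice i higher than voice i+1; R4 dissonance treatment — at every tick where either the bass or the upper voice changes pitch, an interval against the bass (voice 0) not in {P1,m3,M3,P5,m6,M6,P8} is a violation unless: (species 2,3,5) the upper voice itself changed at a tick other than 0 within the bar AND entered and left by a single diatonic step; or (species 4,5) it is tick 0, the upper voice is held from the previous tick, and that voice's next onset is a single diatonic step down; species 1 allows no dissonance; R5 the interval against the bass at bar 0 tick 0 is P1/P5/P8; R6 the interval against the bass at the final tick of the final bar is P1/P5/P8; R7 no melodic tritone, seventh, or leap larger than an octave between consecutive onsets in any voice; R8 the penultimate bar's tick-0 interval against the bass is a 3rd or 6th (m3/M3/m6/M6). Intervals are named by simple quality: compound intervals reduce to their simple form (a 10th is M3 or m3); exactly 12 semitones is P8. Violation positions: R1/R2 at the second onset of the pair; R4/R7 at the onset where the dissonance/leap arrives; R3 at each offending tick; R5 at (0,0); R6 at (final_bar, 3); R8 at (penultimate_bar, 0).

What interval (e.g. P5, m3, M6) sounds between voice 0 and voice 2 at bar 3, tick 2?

P8

voice 0=E3 voice 2=E4 -> P8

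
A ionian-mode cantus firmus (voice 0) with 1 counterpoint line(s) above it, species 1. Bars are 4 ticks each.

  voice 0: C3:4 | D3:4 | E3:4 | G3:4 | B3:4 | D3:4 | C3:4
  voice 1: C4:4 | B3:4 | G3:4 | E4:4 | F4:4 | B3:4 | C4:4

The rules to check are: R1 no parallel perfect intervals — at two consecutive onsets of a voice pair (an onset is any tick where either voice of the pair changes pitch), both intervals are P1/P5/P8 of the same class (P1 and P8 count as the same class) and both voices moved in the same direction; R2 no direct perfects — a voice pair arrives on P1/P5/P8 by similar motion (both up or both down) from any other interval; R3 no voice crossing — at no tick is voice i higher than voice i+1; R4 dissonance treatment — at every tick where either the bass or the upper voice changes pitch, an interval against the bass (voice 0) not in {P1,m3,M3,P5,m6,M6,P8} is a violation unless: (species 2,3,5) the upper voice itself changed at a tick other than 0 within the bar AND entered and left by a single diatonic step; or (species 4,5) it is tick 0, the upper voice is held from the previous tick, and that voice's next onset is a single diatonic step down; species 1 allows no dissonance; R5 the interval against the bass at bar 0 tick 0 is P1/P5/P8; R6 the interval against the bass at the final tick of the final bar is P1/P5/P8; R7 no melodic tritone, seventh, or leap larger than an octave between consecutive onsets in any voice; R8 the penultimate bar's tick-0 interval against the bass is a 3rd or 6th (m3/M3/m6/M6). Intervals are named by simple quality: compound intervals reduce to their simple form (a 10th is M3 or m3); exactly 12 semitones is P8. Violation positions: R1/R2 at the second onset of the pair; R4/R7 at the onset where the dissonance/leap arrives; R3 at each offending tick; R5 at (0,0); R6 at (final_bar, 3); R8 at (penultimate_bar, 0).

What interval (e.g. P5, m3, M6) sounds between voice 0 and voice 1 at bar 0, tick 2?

P8

voice 0=C3 voice 1=C4 -> P8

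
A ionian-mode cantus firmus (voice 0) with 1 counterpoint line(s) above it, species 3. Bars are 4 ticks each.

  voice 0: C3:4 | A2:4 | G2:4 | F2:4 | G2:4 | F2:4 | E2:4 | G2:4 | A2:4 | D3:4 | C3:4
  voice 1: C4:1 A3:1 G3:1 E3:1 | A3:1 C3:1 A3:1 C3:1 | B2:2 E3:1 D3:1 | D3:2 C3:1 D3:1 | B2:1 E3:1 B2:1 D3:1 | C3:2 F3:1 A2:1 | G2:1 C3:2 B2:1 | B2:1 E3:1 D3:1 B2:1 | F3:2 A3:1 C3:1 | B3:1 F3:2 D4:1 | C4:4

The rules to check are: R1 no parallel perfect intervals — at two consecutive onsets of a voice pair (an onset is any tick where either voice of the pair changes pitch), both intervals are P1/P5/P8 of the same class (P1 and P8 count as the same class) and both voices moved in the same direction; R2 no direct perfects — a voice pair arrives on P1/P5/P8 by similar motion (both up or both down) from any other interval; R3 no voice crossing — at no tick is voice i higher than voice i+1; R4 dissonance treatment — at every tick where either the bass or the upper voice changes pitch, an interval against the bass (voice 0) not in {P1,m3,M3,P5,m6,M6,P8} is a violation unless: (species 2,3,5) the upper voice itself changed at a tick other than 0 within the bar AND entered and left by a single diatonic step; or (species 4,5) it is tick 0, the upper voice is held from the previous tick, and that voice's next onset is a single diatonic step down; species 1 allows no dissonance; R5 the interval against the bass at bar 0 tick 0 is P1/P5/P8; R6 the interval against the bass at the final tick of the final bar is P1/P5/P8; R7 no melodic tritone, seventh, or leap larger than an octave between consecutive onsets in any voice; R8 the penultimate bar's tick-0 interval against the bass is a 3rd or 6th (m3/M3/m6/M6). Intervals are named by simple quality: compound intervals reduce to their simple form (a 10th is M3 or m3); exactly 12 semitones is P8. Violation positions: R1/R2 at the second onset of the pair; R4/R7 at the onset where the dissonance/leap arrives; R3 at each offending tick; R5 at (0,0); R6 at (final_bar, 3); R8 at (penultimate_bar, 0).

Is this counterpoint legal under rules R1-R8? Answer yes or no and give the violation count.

No (5 violations)

bar 0: v0=C3 v1=C4 (P8)
bar 1: v0=A2 v1=A3 (P8)
bar 2: v0=G2 v1=B2 (M3)
bar 3: v0=F2 v1=D3 (M6)
bar 4: v0=G2 v1=B2 (M3)
bar 5: v0=F2 v1=C3 (P5)
bar 6: v0=E2 v1=G2 (m3)
bar 7: v0=G2 v1=B2 (M3)
bar 8: v0=A2 v1=F3 (m6)
bar 9: v0=D3 v1=B3 (M6)
bar 10: v0=C3 v1=C4 (P8)
  R1 @ bar5.0: G2/D3 P5 -> F2/C3 P5 similar
  R7 @ bar8.0: B2->F3 leap 6st
  R7 @ bar9.0: C3->B3 leap 11st
  R7 @ bar9.1: B3->F3 leap 6st
  R1 @ bar10.0: D3/D4 P8 -> C3/C4 P8 similar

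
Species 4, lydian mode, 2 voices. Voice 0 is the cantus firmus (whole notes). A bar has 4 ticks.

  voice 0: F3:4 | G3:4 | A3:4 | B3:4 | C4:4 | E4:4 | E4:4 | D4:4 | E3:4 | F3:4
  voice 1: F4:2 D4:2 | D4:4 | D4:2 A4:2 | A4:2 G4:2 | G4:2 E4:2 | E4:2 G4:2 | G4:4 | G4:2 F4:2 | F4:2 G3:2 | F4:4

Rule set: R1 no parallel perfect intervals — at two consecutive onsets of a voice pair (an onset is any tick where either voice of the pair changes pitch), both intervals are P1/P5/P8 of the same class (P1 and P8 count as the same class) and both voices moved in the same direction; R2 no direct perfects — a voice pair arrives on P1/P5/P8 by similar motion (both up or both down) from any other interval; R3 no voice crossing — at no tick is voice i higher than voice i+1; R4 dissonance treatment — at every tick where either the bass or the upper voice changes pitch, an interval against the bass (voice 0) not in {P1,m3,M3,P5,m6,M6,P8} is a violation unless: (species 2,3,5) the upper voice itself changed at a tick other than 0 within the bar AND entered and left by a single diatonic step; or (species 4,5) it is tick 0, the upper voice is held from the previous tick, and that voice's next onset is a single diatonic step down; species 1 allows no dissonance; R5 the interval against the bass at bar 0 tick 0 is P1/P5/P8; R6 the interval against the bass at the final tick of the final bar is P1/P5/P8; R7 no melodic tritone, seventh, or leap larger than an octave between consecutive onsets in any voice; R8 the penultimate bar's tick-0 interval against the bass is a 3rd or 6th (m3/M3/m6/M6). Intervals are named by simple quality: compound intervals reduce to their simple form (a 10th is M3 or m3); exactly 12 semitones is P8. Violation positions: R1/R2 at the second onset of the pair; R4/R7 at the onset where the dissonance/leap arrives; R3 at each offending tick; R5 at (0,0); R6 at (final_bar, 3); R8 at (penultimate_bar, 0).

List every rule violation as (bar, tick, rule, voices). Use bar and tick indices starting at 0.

bar 0: v0=F3 v1=F4 downbeat P8
bar 1: v0=G3 v1=D4 downbeat P5
bar 2: v0=A3 v1=D4 downbeat P4
bar 3: v0=B3 v1=A4 downbeat m7
bar 4: v0=C4 v1=G4 downbeat P5
bar 5: v0=E4 v1=E4 downbeat P1
bar 6: v0=E4 v1=G4 downbeat m3
bar 7: v0=D4 v1=G4 downbeat P4
bar 8: v0=E3 v1=F4 downbeat m2
bar 9: v0=F3 v1=F4 downbeat P8
  -> R4 @ bar 2 tick 0 v(0, 1): A3/D4 P4 untreated
  -> R4 @ bar 8 tick 0 v(0, 1): E3/F4 m2 untreated
  -> R7 @ bar 8 tick 0 v(0,): D4->E3 leap 10st
  -> R8 @ bar 8 tick 0 v(0, 1): penult m2 not 3rd/6th
  -> R7 @ bar 8 tick 2 v(1,): F4->G3 leap 10st
  -> R2 @ bar 9 tick 0 v(0, 1): E3/G3 m3 -> F3/F4 P8 similar
  -> R7 @ bar 9 tick 0 v(1,): G3->F4 leap 10st

(2, 0, R4, (0, 1))
(8, 0, R4, (0, 1))
(8, 0, R7, (0,))
(8, 0, R8, (0, 1))
(8, 2, R7, (1,))
(9, 0, R2, (0, 1))
(9, 0, R7, (1,))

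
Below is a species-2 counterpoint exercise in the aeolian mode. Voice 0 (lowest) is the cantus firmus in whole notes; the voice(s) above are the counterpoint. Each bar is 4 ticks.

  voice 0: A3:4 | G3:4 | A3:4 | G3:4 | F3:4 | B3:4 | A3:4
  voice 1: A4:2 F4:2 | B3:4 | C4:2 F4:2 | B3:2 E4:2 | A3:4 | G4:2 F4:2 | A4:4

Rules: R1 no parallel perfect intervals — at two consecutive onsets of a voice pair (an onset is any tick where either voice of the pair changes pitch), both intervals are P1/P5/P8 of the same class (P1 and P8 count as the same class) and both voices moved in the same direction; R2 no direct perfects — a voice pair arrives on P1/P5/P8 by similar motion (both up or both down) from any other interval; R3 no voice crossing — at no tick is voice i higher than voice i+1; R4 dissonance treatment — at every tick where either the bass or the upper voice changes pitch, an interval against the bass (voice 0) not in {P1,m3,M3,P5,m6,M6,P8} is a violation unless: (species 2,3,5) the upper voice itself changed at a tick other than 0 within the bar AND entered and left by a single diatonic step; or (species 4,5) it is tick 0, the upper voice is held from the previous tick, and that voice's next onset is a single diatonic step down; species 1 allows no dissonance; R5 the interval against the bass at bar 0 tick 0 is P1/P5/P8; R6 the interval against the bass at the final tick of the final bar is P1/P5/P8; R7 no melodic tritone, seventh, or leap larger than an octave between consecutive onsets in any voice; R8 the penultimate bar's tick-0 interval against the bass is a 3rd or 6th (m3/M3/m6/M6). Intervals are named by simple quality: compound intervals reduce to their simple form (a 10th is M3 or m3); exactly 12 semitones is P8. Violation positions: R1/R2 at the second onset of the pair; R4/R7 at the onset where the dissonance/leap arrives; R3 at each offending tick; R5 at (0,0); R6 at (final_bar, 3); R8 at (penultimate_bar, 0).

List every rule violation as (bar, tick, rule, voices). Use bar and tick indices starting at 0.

bar 0: v0=A3 v1=A4 downbeat P8
bar 1: v0=G3 v1=B3 downbeat M3
bar 2: v0=A3 v1=C4 downbeat m3
bar 3: v0=G3 v1=B3 downbeat M3
bar 4: v0=F3 v1=A3 downbeat M3
bar 5: v0=B3 v1=G4 downbeat m6
bar 6: v0=A3 v1=A4 downbeat P8
  -> R7 @ bar 1 tick 0 v(1,): F4->B3 leap 6st
  -> R7 @ bar 3 tick 0 v(1,): F4->B3 leap 6st
  -> R7 @ bar 5 tick 0 v(0,): F3->B3 leap 6st
  -> R7 @ bar 5 tick 0 v(1,): A3->G4 leap 10st
  -> R4 @ bar 5 tick 2 v(0, 1): B3/F4 TT untreated

(1, 0, R7, (1,))
(3, 0, R7, (1,))
(5, 0, R7, (0,))
(5, 0, R7, (1,))
(5, 2, R4, (0, 1))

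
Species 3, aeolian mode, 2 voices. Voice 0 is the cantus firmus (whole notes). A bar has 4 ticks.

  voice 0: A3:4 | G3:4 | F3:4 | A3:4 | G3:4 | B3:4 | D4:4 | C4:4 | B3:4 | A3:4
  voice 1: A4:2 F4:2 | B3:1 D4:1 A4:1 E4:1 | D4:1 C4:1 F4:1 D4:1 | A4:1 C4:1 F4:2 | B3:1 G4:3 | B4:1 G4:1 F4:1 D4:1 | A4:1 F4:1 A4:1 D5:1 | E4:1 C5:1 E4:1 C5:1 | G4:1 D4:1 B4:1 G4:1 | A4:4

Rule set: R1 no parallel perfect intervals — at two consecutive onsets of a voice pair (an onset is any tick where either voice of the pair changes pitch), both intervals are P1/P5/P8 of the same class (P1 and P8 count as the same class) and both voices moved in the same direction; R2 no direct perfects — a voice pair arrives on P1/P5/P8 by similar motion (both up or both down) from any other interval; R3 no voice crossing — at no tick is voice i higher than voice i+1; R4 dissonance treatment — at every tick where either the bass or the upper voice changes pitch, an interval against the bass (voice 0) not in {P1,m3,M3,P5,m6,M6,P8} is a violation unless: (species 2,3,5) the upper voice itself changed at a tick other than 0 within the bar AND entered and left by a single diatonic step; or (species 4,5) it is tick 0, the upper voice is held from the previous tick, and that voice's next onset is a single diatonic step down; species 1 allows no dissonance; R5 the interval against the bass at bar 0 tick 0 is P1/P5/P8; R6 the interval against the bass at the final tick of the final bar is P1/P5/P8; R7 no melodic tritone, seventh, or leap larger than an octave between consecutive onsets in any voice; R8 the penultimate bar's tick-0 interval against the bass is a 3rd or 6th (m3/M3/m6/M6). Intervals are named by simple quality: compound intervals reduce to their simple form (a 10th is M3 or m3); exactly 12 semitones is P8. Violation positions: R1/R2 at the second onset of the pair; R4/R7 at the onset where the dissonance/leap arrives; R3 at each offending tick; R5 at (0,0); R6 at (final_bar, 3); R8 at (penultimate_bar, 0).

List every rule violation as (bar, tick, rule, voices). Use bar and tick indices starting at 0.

(1, 0, R7, (1,))
(1, 2, R4, (0, 1))
(3, 0, R2, (0, 1))
(4, 0, R7, (1,))
(5, 0, R1, (0, 1))
(5, 2, R4, (0, 1))
(6, 0, R2, (0, 1))
(7, 0, R7, (1,))

bar 0: v0=A3 v1=A4 downbeat P8
bar 1: v0=G3 v1=B3 downbeat M3
bar 2: v0=F3 v1=D4 downbeat M6
bar 3: v0=A3 v1=A4 downbeat P8
bar 4: v0=G3 v1=B3 downbeat M3
bar 5: v0=B3 v1=B4 downbeat P8
bar 6: v0=D4 v1=A4 downbeat P5
bar 7: v0=C4 v1=E4 downbeat M3
bar 8: v0=B3 v1=G4 downbeat m6
bar 9: v0=A3 v1=A4 downbeat P8
  -> R7 @ bar 1 tick 0 v(1,): F4->B3 leap 6st
  -> R4 @ bar 1 tick 2 v(0, 1): G3/A4 M2 untreated
  -> R2 @ bar 3 tick 0 v(0, 1): F3/D4 M6 -> A3/A4 P8 similar
  -> R7 @ bar 4 tick 0 v(1,): F4->B3 leap 6st
  -> R1 @ bar 5 tick 0 v(0, 1): G3/G4 P8 -> B3/B4 P8 similar
  -> R4 @ bar 5 tick 2 v(0, 1): B3/F4 TT untreated
  -> R2 @ bar 6 tick 0 v(0, 1): B3/D4 m3 -> D4/A4 P5 similar
  -> R7 @ bar 7 tick 0 v(1,): D5->E4 leap 10st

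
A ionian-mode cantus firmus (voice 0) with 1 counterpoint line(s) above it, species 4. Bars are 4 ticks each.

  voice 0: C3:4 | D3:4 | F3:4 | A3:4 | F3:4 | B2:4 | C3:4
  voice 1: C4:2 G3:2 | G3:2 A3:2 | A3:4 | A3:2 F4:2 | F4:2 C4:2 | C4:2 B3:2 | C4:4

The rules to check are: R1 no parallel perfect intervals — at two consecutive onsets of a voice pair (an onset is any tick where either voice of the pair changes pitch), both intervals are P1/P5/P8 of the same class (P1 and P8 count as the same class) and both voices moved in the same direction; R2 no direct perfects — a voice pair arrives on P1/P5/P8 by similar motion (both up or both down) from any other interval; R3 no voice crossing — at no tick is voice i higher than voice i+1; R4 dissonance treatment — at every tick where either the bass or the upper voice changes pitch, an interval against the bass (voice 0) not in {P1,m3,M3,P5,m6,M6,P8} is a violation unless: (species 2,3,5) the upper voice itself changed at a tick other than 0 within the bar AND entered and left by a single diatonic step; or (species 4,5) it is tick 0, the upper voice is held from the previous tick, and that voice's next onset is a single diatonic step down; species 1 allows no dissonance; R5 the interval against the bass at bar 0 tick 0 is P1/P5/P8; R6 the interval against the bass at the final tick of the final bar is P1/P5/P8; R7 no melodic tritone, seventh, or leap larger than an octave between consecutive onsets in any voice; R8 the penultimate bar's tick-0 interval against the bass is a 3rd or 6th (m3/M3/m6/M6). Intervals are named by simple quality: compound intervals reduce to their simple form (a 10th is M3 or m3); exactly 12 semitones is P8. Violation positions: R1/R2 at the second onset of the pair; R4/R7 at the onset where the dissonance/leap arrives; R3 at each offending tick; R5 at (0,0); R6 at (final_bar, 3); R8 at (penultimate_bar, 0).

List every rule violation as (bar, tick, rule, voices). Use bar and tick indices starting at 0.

(1, 0, R4, (0, 1))
(5, 0, R7, (0,))
(5, 0, R8, (0, 1))
(6, 0, R1, (0, 1))

bar 0: v0=C3 v1=C4 downbeat P8
bar 1: v0=D3 v1=G3 downbeat P4
bar 2: v0=F3 v1=A3 downbeat M3
bar 3: v0=A3 v1=A3 downbeat P1
bar 4: v0=F3 v1=F4 downbeat P8
bar 5: v0=B2 v1=C4 downbeat m2
bar 6: v0=C3 v1=C4 downbeat P8
  -> R4 @ bar 1 tick 0 v(0, 1): D3/G3 P4 untreated
  -> R7 @ bar 5 tick 0 v(0,): F3->B2 leap 6st
  -> R8 @ bar 5 tick 0 v(0, 1): penult m2 not 3rd/6th
  -> R1 @ bar 6 tick 0 v(0, 1): B2/B3 P8 -> C3/C4 P8 similar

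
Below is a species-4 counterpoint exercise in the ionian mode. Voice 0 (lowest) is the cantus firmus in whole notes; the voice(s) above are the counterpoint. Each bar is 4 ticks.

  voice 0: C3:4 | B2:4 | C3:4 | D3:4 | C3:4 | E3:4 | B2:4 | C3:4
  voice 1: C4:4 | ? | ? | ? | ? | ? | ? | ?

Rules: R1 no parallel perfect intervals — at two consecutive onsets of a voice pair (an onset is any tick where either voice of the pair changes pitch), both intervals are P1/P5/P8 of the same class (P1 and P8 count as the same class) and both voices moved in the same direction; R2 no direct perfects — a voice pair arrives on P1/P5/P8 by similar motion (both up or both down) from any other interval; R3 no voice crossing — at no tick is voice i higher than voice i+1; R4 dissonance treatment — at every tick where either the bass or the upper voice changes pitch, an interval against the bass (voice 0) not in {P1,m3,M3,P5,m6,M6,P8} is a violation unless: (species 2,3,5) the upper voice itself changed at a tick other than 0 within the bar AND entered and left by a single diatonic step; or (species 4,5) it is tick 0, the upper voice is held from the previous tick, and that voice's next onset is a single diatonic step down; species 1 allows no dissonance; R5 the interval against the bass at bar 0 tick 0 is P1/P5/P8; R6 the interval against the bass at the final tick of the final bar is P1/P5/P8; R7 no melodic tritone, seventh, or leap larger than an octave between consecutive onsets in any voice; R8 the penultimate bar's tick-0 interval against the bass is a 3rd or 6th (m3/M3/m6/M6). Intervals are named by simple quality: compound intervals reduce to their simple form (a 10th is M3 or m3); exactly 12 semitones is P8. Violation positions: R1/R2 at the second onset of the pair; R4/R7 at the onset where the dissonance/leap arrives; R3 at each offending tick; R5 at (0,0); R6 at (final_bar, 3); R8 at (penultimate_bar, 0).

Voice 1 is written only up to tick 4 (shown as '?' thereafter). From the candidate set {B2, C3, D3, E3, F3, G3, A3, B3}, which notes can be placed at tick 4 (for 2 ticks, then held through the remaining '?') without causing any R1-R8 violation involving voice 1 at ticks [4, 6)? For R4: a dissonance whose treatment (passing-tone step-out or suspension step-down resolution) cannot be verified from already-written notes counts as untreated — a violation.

{G3}

B2: violates R1,R7
C3: violates R4
D3: violates R7
E3: violates R4
F3: violates R4
G3: legal
A3: violates R4
B3: violates R1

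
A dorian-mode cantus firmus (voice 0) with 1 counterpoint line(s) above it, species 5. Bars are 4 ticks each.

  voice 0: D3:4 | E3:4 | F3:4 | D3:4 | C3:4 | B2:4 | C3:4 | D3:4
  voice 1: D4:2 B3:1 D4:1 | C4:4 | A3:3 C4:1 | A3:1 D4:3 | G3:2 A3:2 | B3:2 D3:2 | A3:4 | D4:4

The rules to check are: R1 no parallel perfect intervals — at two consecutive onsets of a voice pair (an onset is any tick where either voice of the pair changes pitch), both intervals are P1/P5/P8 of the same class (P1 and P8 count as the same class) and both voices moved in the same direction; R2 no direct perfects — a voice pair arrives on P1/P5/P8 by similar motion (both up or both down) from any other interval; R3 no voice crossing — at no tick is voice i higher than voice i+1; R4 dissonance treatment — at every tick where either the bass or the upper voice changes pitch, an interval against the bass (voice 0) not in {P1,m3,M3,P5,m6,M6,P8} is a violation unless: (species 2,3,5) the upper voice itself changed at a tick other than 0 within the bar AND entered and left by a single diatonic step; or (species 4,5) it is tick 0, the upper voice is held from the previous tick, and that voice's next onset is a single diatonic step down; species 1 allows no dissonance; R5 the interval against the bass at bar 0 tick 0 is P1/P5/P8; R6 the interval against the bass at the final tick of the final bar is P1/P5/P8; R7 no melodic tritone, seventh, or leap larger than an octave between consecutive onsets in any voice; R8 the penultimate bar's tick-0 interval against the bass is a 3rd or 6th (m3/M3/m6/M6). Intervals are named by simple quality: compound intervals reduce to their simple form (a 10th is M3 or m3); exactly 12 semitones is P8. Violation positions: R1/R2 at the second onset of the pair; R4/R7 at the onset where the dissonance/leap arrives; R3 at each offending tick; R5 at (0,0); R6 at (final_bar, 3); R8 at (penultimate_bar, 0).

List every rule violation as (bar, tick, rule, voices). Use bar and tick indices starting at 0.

(3, 0, R1, (0, 1))
(4, 0, R2, (0, 1))
(7, 0, R2, (0, 1))

bar 0: v0=D3 v1=D4 downbeat P8
bar 1: v0=E3 v1=C4 downbeat m6
bar 2: v0=F3 v1=A3 downbeat M3
bar 3: v0=D3 v1=A3 downbeat P5
bar 4: v0=C3 v1=G3 downbeat P5
bar 5: v0=B2 v1=B3 downbeat P8
bar 6: v0=C3 v1=A3 downbeat M6
bar 7: v0=D3 v1=D4 downbeat P8
  -> R1 @ bar 3 tick 0 v(0, 1): F3/C4 P5 -> D3/A3 P5 similar
  -> R2 @ bar 4 tick 0 v(0, 1): D3/D4 P8 -> C3/G3 P5 similar
  -> R2 @ bar 7 tick 0 v(0, 1): C3/A3 M6 -> D3/D4 P8 similar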